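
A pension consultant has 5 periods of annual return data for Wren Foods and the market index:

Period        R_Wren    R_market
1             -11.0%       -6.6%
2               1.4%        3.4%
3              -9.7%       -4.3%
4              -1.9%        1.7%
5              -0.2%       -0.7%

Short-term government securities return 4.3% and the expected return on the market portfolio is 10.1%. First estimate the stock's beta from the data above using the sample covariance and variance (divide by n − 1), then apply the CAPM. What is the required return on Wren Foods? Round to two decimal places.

Mean R_i = (-11.0 + 1.4 − 9.7 − 1.9 − 0.2) / 5 = -4.2800%
Mean R_m = (-6.6 + 3.4 − 4.3 + 1.7 − 0.7) / 5 = -1.3000%
Σ(R_i − R̄_i)(R_m − R̄_m) = 88.1600  ⇒  Cov = 88.1600 / 4 = 22.0400
Σ(R_m − R̄_m)² = 68.5400  ⇒  Var(R_m) = 68.5400 / 4 = 17.1350
β = Cov / Var(R_m) = 22.0400 / 17.1350 = 1.2863
MRP = 10.1% − 4.3% = 5.80%
E(R) = R_f + β × MRP = 4.3% + 1.2863 × 5.8% = 11.76%

11.76%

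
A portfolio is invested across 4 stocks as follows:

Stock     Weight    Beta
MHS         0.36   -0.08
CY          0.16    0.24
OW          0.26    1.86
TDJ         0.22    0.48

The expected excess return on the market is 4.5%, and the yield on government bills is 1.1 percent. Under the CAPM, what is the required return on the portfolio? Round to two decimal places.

3.79%

β_P = Σ w_i β_i = 0.36×-0.08 + 0.16×0.24 + 0.26×1.86 + 0.22×0.48 = 0.5988
E(R_P) = R_f + β_P × MRP = 1.1% + 0.5988 × 4.5% = 3.79%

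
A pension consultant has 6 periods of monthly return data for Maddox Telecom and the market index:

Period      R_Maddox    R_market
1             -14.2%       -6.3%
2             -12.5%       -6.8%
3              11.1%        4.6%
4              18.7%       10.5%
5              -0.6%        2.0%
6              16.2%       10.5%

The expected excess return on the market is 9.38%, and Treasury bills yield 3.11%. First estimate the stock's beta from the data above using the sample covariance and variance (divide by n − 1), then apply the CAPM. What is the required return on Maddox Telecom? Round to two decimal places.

Mean R_i = (-14.2 − 12.5 + 11.1 + 18.7 − 0.6 + 16.2) / 6 = 3.1167%
Mean R_m = (-6.3 − 6.8 + 4.6 + 10.5 + 2.0 + 10.5) / 6 = 2.4167%
Σ(R_i − R̄_i)(R_m − R̄_m) = 545.5783  ⇒  Cov = 545.5783 / 5 = 109.1157
Σ(R_m − R̄_m)² = 296.5483  ⇒  Var(R_m) = 296.5483 / 5 = 59.3097
β = Cov / Var(R_m) = 109.1157 / 59.3097 = 1.8398
E(R) = R_f + β × MRP = 3.11% + 1.8398 × 9.38% = 20.37%

20.37%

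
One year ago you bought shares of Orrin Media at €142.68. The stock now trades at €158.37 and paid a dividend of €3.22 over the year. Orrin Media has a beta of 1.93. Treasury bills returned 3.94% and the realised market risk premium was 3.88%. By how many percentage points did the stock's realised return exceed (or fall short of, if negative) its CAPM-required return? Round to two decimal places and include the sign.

Realised HPR = (P1 + D1 − P0) / P0 = (158.37 + 3.22 − 142.68) / 142.68 = 18.91 / 142.68 = 13.2534%
CAPM required = R_f + β·MRP = 3.94% + 1.93 × 3.88% = 11.4284%
α = realised − required = 13.2534% − 11.4284% = +1.83%

+1.83%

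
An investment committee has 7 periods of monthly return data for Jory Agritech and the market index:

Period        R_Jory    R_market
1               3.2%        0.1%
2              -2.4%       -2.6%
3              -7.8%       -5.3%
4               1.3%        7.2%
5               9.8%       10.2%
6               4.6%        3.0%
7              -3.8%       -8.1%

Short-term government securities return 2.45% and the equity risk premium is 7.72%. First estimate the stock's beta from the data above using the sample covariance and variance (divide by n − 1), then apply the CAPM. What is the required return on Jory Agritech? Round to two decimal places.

8.29%

Mean R_i = (3.2 − 2.4 − 7.8 + 1.3 + 9.8 + 4.6 − 3.8) / 7 = 0.7000%
Mean R_m = (0.1 − 2.6 − 5.3 + 7.2 + 10.2 + 3.0 − 8.1) / 7 = 0.6429%
Σ(R_i − R̄_i)(R_m − R̄_m) = 198.6500  ⇒  Cov = 198.6500 / 6 = 33.1083
Σ(R_m − R̄_m)² = 262.4571  ⇒  Var(R_m) = 262.4571 / 6 = 43.7429
β = Cov / Var(R_m) = 33.1083 / 43.7429 = 0.7569
E(R) = R_f + β × MRP = 2.45% + 0.7569 × 7.72% = 8.29%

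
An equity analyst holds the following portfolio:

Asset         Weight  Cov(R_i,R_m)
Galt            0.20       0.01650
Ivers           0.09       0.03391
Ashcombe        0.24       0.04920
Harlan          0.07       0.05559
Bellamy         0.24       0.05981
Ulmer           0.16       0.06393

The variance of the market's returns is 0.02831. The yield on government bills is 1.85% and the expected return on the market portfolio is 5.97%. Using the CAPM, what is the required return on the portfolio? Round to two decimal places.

8.64%

β_Galt = 0.01650 / 0.02831 = 0.5828
β_Ivers = 0.03391 / 0.02831 = 1.1978
β_Ashcombe = 0.04920 / 0.02831 = 1.7379
β_Harlan = 0.05559 / 0.02831 = 1.9636
β_Bellamy = 0.05981 / 0.02831 = 2.1127
β_Ulmer = 0.06393 / 0.02831 = 2.2582
β_P = Σ w_i β_i = 0.20×0.5828 + 0.09×1.1978 + 0.24×1.7379 + 0.07×1.9636 + 0.24×2.1127 + 0.16×2.2582 = 1.6473
MRP = 5.97% − 1.85% = 4.12%
E(R_P) = R_f + β_P × MRP = 1.85% + 1.6473 × 4.12% = 8.64%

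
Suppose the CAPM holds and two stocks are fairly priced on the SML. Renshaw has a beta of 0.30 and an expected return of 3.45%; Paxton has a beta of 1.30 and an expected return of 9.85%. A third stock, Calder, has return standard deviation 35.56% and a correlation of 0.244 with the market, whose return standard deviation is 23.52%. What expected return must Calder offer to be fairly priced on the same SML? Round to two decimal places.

MRP = (9.85% − 3.45%) / (1.30 − 0.30) = 6.4000%
R_f = 3.45% − 0.30 × 6.4000% = 1.5300%
β_Calder = ρ·σ_i/σ_m = 0.244 × 35.56 / 23.52 = 0.3689
E(R_Calder) = R_f + β × MRP = 1.5300% + 0.3689 × 6.4000% = 3.89%

3.89%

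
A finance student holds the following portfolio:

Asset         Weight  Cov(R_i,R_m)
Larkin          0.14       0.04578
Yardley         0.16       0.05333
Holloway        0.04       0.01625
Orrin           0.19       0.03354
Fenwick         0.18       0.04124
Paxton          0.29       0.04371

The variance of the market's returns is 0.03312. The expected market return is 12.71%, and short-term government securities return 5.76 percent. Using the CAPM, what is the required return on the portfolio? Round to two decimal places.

β_Larkin = 0.04578 / 0.03312 = 1.3822
β_Yardley = 0.05333 / 0.03312 = 1.6102
β_Holloway = 0.01625 / 0.03312 = 0.4906
β_Orrin = 0.03354 / 0.03312 = 1.0127
β_Fenwick = 0.04124 / 0.03312 = 1.2452
β_Paxton = 0.04371 / 0.03312 = 1.3197
β_P = Σ w_i β_i = 0.14×1.3822 + 0.16×1.6102 + 0.04×0.4906 + 0.19×1.0127 + 0.18×1.2452 + 0.29×1.3197 = 1.2700
MRP = 12.71% − 5.76% = 6.95%
E(R_P) = R_f + β_P × MRP = 5.76% + 1.2700 × 6.95% = 14.59%

14.59%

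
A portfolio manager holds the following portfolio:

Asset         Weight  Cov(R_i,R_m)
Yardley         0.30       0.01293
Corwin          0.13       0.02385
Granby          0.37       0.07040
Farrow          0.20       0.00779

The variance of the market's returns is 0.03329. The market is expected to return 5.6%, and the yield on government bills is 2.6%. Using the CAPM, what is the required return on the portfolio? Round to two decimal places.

5.72%

β_Yardley = 0.01293 / 0.03329 = 0.3884
β_Corwin = 0.02385 / 0.03329 = 0.7164
β_Granby = 0.07040 / 0.03329 = 2.1147
β_Farrow = 0.00779 / 0.03329 = 0.2340
β_P = Σ w_i β_i = 0.30×0.3884 + 0.13×0.7164 + 0.37×2.1147 + 0.20×0.2340 = 1.0389
MRP = 5.6% − 2.6% = 3.00%
E(R_P) = R_f + β_P × MRP = 2.6% + 1.0389 × 3.0% = 5.72%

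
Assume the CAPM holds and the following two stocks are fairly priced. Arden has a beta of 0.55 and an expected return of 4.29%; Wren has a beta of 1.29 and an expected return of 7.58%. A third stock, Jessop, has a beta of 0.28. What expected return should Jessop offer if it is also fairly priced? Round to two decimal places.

MRP (SML slope) = (7.58% − 4.29%) / (1.29 − 0.55) = 3.29% / 0.74 = 4.4459%
R_f (intercept) = 4.29% − 0.55 × 4.4459% = 1.8448%
E(R_Jessop) = R_f + β × MRP = 1.8448% + 0.28 × 4.4459% = 3.09%

3.09%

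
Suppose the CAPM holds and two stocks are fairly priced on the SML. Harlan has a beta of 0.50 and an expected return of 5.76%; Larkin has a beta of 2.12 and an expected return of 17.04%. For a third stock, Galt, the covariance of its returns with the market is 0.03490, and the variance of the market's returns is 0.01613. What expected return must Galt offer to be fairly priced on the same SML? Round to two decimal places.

MRP = (17.04% − 5.76%) / (2.12 − 0.50) = 6.9630%
R_f = 5.76% − 0.50 × 6.9630% = 2.2785%
β_Galt = Cov / Var(R_m) = 0.03490 / 0.01613 = 2.1637
E(R_Galt) = R_f + β × MRP = 2.2785% + 2.1637 × 6.9630% = 17.34%

17.34%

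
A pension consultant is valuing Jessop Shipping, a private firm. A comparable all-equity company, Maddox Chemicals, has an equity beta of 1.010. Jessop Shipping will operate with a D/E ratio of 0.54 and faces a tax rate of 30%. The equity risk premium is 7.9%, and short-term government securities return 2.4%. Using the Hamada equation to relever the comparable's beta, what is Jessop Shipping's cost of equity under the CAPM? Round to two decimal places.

13.40%

β_L = β_U × [1 + (1 − t)(D/E)] = 1.010 × [1 + (1 − 0.30) × 0.54]
    = 1.010 × [1 + 0.70 × 0.54] = 1.010 × 1.3780 = 1.3918
E(R) = R_f + β_L × MRP = 2.4% + 1.3918 × 7.9% = 13.40%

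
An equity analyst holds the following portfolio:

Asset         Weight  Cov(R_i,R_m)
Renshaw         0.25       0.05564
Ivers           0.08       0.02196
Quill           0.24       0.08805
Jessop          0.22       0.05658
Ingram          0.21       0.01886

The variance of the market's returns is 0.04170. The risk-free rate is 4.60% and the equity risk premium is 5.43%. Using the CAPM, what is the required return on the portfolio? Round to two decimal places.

β_Renshaw = 0.05564 / 0.04170 = 1.3343
β_Ivers = 0.02196 / 0.04170 = 0.5266
β_Quill = 0.08805 / 0.04170 = 2.1115
β_Jessop = 0.05658 / 0.04170 = 1.3568
β_Ingram = 0.01886 / 0.04170 = 0.4523
β_P = Σ w_i β_i = 0.25×1.3343 + 0.08×0.5266 + 0.24×2.1115 + 0.22×1.3568 + 0.21×0.4523 = 1.2759
E(R_P) = R_f + β_P × MRP = 4.60% + 1.2759 × 5.43% = 11.53%

11.53%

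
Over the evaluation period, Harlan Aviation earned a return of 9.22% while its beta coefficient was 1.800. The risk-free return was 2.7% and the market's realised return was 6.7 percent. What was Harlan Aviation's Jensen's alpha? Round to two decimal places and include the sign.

Market excess return = 6.7% − 2.7% = 4.00%
CAPM benchmark = R_f + β(R_m − R_f) = 2.7% + 1.800 × 4.0% = 9.9000%
α = actual − benchmark = 9.22% − 9.9000% = -0.68%

-0.68%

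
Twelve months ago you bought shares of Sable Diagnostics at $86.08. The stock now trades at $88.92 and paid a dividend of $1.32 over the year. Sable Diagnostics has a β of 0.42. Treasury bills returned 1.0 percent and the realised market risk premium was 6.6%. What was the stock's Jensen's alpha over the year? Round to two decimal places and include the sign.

Realised HPR = (P1 + D1 − P0) / P0 = (88.92 + 1.32 − 86.08) / 86.08 = 4.16 / 86.08 = 4.8327%
CAPM required = R_f + β·MRP = 1.0% + 0.42 × 6.6% = 3.7720%
α = realised − required = 4.8327% − 3.7720% = +1.06%

+1.06%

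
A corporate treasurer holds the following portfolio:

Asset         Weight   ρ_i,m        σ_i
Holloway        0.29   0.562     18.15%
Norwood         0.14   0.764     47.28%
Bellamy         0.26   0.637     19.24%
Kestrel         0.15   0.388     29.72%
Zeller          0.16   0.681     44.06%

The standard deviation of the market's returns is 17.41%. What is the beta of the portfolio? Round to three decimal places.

1.019

β_Holloway = 0.562 × 18.15% / 17.41% = 0.5859
β_Norwood = 0.764 × 47.28% / 17.41% = 2.0748
β_Bellamy = 0.637 × 19.24% / 17.41% = 0.7040
β_Kestrel = 0.388 × 29.72% / 17.41% = 0.6623
β_Zeller = 0.681 × 44.06% / 17.41% = 1.7234
β_P = Σ w_i β_i = 0.29×0.5859 + 0.14×2.0748 + 0.26×0.7040 + 0.15×0.6623 + 0.16×1.7234 = 1.0185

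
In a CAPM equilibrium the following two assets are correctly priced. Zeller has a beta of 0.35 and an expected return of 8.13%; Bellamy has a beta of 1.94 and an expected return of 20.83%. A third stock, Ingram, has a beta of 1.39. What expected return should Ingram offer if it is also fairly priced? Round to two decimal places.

16.44%

MRP (SML slope) = (20.83% − 8.13%) / (1.94 − 0.35) = 12.70% / 1.59 = 7.9874%
R_f (intercept) = 8.13% − 0.35 × 7.9874% = 5.3344%
E(R_Ingram) = R_f + β × MRP = 5.3344% + 1.39 × 7.9874% = 16.44%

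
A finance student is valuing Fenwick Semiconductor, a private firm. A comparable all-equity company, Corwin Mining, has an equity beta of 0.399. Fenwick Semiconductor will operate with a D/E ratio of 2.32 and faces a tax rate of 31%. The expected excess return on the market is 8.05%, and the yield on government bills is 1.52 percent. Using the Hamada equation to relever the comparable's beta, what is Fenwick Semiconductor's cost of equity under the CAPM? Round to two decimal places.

9.87%

β_L = β_U × [1 + (1 − t)(D/E)] = 0.399 × [1 + (1 − 0.31) × 2.32]
    = 0.399 × [1 + 0.69 × 2.32] = 0.399 × 2.6008 = 1.0377
E(R) = R_f + β_L × MRP = 1.52% + 1.0377 × 8.05% = 9.87%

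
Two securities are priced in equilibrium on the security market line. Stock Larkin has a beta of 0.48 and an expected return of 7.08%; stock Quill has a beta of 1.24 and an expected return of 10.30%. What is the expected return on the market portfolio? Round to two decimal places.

9.28%

Both satisfy E(R) = R_f + β·MRP, so the slope of the SML is
MRP = (10.30% − 7.08%) / (1.24 − 0.48) = 3.22% / 0.76 = 4.2368%
R_f = E(R_Larkin) − β_Larkin·MRP = 7.08% − 0.48 × 4.2368% = 5.0463%
E(R_m) = R_f + MRP = 5.0463% + 4.2368% = 9.28%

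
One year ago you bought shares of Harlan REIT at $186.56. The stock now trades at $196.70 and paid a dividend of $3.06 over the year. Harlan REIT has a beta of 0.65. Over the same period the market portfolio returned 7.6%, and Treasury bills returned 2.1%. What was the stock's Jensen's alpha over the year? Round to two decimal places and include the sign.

Realised HPR = (P1 + D1 − P0) / P0 = (196.70 + 3.06 − 186.56) / 186.56 = 13.20 / 186.56 = 7.0755%
MRP = 7.6% − 2.1% = 5.50%
CAPM required = R_f + β·MRP = 2.1% + 0.65 × 5.5% = 5.6750%
α = realised − required = 7.0755% − 5.6750% = +1.40%

+1.40%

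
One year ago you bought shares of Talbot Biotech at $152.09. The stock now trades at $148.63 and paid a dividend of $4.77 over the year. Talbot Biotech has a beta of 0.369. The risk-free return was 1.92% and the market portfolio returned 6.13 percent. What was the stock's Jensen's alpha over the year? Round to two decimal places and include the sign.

Realised HPR = (P1 + D1 − P0) / P0 = (148.63 + 4.77 − 152.09) / 152.09 = 1.31 / 152.09 = 0.8613%
MRP = 6.13% − 1.92% = 4.21%
CAPM required = R_f + β·MRP = 1.92% + 0.369 × 4.21% = 3.47349%
α = realised − required = 0.8613% − 3.47349% = -2.61%

-2.61%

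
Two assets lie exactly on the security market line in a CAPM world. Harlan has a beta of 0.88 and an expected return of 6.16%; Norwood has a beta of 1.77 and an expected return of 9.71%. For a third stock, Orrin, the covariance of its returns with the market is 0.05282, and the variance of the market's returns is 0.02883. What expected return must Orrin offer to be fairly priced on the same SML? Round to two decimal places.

MRP = (9.71% − 6.16%) / (1.77 − 0.88) = 3.9888%
R_f = 6.16% − 0.88 × 3.9888% = 2.6499%
β_Orrin = Cov / Var(R_m) = 0.05282 / 0.02883 = 1.8321
E(R_Orrin) = R_f + β × MRP = 2.6499% + 1.8321 × 3.9888% = 9.96%

9.96%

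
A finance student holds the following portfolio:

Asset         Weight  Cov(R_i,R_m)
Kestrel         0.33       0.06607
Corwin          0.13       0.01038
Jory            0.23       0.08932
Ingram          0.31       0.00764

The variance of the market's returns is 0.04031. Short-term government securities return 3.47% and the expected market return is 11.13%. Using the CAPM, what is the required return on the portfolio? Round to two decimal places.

β_Kestrel = 0.06607 / 0.04031 = 1.6390
β_Corwin = 0.01038 / 0.04031 = 0.2575
β_Jory = 0.08932 / 0.04031 = 2.2158
β_Ingram = 0.00764 / 0.04031 = 0.1895
β_P = Σ w_i β_i = 0.33×1.6390 + 0.13×0.2575 + 0.23×2.2158 + 0.31×0.1895 = 1.1427
MRP = 11.13% − 3.47% = 7.66%
E(R_P) = R_f + β_P × MRP = 3.47% + 1.1427 × 7.66% = 12.22%

12.22%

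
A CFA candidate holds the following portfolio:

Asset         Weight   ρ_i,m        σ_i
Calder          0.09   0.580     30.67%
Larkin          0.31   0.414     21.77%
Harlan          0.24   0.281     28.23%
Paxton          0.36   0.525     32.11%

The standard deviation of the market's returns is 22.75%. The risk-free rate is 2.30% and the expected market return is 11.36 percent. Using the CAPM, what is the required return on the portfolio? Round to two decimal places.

β_Calder = 0.580 × 30.67% / 22.75% = 0.7819
β_Larkin = 0.414 × 21.77% / 22.75% = 0.3962
β_Harlan = 0.281 × 28.23% / 22.75% = 0.3487
β_Paxton = 0.525 × 32.11% / 22.75% = 0.7410
β_P = Σ w_i β_i = 0.09×0.7819 + 0.31×0.3962 + 0.24×0.3487 + 0.36×0.7410 = 0.5436
MRP = 11.36% − 2.30% = 9.06%
E(R_P) = R_f + β_P × MRP = 2.30% + 0.5436 × 9.06% = 7.23%

7.23%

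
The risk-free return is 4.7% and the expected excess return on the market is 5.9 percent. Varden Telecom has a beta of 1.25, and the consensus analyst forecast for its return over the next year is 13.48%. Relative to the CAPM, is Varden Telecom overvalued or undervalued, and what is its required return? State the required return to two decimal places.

Required return = R_f + β·MRP = 4.7% + 1.25 × 5.9% = 12.08%
Forecast 13.48% > required 12.08% → the stock plots above the SML → undervalued.

Undervalued; required return 12.08%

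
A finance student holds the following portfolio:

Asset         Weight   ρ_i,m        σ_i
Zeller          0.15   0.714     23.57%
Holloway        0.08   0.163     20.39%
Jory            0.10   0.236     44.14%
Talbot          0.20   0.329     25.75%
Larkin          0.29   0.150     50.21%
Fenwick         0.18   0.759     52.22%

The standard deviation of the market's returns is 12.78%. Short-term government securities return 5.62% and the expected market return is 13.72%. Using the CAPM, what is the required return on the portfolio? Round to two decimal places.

15.03%

β_Zeller = 0.714 × 23.57% / 12.78% = 1.3168
β_Holloway = 0.163 × 20.39% / 12.78% = 0.2601
β_Jory = 0.236 × 44.14% / 12.78% = 0.8151
β_Talbot = 0.329 × 25.75% / 12.78% = 0.6629
β_Larkin = 0.150 × 50.21% / 12.78% = 0.5893
β_Fenwick = 0.759 × 52.22% / 12.78% = 3.1013
β_P = Σ w_i β_i = 0.15×1.3168 + 0.08×0.2601 + 0.10×0.8151 + 0.20×0.6629 + 0.29×0.5893 + 0.18×3.1013 = 1.1615
MRP = 13.72% − 5.62% = 8.10%
E(R_P) = R_f + β_P × MRP = 5.62% + 1.1615 × 8.10% = 15.03%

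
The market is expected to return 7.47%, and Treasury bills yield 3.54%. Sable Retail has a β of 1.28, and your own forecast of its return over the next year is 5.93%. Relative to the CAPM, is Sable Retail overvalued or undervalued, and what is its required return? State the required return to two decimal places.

MRP = 7.47% − 3.54% = 3.93%
Required return = R_f + β·MRP = 3.54% + 1.28 × 3.93% = 8.57%
Forecast 5.93% < required 8.57% → the stock plots below the SML → overvalued.

Overvalued; required return 8.57%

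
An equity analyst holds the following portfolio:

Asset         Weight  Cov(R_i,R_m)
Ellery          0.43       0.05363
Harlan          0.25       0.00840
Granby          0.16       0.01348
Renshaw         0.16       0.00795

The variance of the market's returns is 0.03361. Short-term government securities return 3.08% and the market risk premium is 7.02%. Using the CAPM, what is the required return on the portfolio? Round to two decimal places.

β_Ellery = 0.05363 / 0.03361 = 1.5957
β_Harlan = 0.00840 / 0.03361 = 0.2499
β_Granby = 0.01348 / 0.03361 = 0.4011
β_Renshaw = 0.00795 / 0.03361 = 0.2365
β_P = Σ w_i β_i = 0.43×1.5957 + 0.25×0.2499 + 0.16×0.4011 + 0.16×0.2365 = 0.8506
E(R_P) = R_f + β_P × MRP = 3.08% + 0.8506 × 7.02% = 9.05%

9.05%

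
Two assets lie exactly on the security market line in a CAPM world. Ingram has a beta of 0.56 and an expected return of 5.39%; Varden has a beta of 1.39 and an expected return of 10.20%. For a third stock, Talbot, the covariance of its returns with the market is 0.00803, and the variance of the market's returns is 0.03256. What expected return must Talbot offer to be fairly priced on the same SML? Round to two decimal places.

MRP = (10.20% − 5.39%) / (1.39 − 0.56) = 5.7952%
R_f = 5.39% − 0.56 × 5.7952% = 2.1447%
β_Talbot = Cov / Var(R_m) = 0.00803 / 0.03256 = 0.2466
E(R_Talbot) = R_f + β × MRP = 2.1447% + 0.2466 × 5.7952% = 3.57%

3.57%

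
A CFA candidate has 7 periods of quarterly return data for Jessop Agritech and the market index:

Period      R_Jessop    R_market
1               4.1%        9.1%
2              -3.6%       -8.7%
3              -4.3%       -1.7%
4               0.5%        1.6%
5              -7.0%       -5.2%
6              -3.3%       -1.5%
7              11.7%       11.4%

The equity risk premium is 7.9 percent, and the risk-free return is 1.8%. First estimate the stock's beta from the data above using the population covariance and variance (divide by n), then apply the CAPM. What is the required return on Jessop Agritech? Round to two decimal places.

Mean R_i = (4.1 − 3.6 − 4.3 + 0.5 − 7.0 − 3.3 + 11.7) / 7 = -0.2714%
Mean R_m = (9.1 − 8.7 − 1.7 + 1.6 − 5.2 − 1.5 + 11.4) / 7 = 0.7143%
Σ(R_i − R̄_i)(R_m − R̄_m) = 252.8271  ⇒  Cov = 252.8271 / 7 = 36.1182
Σ(R_m − R̄_m)² = 319.6286  ⇒  Var(R_m) = 319.6286 / 7 = 45.6612
β = Cov / Var(R_m) = 36.1182 / 45.6612 = 0.7910
E(R) = R_f + β × MRP = 1.8% + 0.7910 × 7.9% = 8.05%

8.05%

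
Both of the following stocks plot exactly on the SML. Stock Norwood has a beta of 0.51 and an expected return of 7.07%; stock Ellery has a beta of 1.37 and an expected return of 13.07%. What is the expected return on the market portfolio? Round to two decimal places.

10.49%

Both satisfy E(R) = R_f + β·MRP, so the slope of the SML is
MRP = (13.07% − 7.07%) / (1.37 − 0.51) = 6.00% / 0.86 = 6.9767%
R_f = E(R_Norwood) − β_Norwood·MRP = 7.07% − 0.51 × 6.9767% = 3.5119%
E(R_m) = R_f + MRP = 3.5119% + 6.9767% = 10.49%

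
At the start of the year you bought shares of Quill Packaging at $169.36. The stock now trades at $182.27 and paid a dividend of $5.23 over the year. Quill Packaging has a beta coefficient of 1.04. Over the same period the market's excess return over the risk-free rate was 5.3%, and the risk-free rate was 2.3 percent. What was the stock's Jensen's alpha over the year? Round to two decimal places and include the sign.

+2.90%

Realised HPR = (P1 + D1 − P0) / P0 = (182.27 + 5.23 − 169.36) / 169.36 = 18.14 / 169.36 = 10.7109%
CAPM required = R_f + β·MRP = 2.3% + 1.04 × 5.3% = 7.8120%
α = realised − required = 10.7109% − 7.8120% = +2.90%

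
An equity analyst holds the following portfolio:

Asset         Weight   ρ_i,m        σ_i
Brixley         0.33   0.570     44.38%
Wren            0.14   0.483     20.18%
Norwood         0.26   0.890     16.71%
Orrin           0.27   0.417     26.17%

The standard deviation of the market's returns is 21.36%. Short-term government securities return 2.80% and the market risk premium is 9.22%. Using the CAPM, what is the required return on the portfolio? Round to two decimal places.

9.93%

β_Brixley = 0.570 × 44.38% / 21.36% = 1.1843
β_Wren = 0.483 × 20.18% / 21.36% = 0.4563
β_Norwood = 0.890 × 16.71% / 21.36% = 0.6963
β_Orrin = 0.417 × 26.17% / 21.36% = 0.5109
β_P = Σ w_i β_i = 0.33×1.1843 + 0.14×0.4563 + 0.26×0.6963 + 0.27×0.5109 = 0.7737
E(R_P) = R_f + β_P × MRP = 2.80% + 0.7737 × 9.22% = 9.93%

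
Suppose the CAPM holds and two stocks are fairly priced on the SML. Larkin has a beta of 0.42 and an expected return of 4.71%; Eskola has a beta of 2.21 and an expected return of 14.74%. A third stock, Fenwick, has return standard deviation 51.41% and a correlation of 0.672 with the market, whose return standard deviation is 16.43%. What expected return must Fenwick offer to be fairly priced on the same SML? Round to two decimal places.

14.14%

MRP = (14.74% − 4.71%) / (2.21 − 0.42) = 5.6034%
R_f = 4.71% − 0.42 × 5.6034% = 2.3566%
β_Fenwick = ρ·σ_i/σ_m = 0.672 × 51.41 / 16.43 = 2.1027
E(R_Fenwick) = R_f + β × MRP = 2.3566% + 2.1027 × 5.6034% = 14.14%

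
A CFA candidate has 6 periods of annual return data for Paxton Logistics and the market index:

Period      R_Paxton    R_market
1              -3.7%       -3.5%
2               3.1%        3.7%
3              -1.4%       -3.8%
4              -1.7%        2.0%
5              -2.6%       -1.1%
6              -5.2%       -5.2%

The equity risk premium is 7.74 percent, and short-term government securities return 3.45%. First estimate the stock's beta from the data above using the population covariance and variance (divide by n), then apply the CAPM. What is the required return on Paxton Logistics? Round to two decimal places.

Mean R_i = (-3.7 + 3.1 − 1.4 − 1.7 − 2.6 − 5.2) / 6 = -1.9167%
Mean R_m = (-3.5 + 3.7 − 3.8 + 2.0 − 1.1 − 5.2) / 6 = -1.3167%
Σ(R_i − R̄_i)(R_m − R̄_m) = 41.0983  ⇒  Cov = 41.0983 / 6 = 6.8497
Σ(R_m − R̄_m)² = 62.2283  ⇒  Var(R_m) = 62.2283 / 6 = 10.3714
β = Cov / Var(R_m) = 6.8497 / 10.3714 = 0.6604
E(R) = R_f + β × MRP = 3.45% + 0.6604 × 7.74% = 8.56%

8.56%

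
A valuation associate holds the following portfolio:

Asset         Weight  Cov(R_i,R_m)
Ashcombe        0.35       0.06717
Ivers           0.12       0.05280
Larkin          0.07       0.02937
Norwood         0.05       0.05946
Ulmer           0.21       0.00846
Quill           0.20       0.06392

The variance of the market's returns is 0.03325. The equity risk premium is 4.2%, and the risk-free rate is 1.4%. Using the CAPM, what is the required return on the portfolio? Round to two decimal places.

β_Ashcombe = 0.06717 / 0.03325 = 2.0202
β_Ivers = 0.05280 / 0.03325 = 1.5880
β_Larkin = 0.02937 / 0.03325 = 0.8833
β_Norwood = 0.05946 / 0.03325 = 1.7883
β_Ulmer = 0.00846 / 0.03325 = 0.2544
β_Quill = 0.06392 / 0.03325 = 1.9224
β_P = Σ w_i β_i = 0.35×2.0202 + 0.12×1.5880 + 0.07×0.8833 + 0.05×1.7883 + 0.21×0.2544 + 0.20×1.9224 = 1.4868
E(R_P) = R_f + β_P × MRP = 1.4% + 1.4868 × 4.2% = 7.64%

7.64%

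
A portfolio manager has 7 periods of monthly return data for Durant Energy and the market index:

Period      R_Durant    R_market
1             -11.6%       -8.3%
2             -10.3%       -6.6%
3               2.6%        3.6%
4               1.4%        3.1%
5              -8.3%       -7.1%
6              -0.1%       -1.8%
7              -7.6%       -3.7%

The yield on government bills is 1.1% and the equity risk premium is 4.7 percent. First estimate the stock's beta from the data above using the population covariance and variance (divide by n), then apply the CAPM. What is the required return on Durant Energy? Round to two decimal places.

6.60%

Mean R_i = (-11.6 − 10.3 + 2.6 + 1.4 − 8.3 − 0.1 − 7.6) / 7 = -4.8429%
Mean R_m = (-8.3 − 6.6 + 3.6 + 3.1 − 7.1 − 1.8 − 3.7) / 7 = -2.9714%
Σ(R_i − R̄_i)(R_m − R̄_m) = 164.4586  ⇒  Cov = 164.4586 / 7 = 23.4941
Σ(R_m − R̄_m)² = 140.5543  ⇒  Var(R_m) = 140.5543 / 7 = 20.0792
β = Cov / Var(R_m) = 23.4941 / 20.0792 = 1.1701
E(R) = R_f + β × MRP = 1.1% + 1.1701 × 4.7% = 6.60%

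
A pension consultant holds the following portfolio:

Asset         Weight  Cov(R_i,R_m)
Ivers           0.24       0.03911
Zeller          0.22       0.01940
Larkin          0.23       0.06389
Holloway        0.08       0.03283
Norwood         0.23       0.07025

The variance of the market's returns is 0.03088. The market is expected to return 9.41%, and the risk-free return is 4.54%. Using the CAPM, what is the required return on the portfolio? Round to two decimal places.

11.97%

β_Ivers = 0.03911 / 0.03088 = 1.2665
β_Zeller = 0.01940 / 0.03088 = 0.6282
β_Larkin = 0.06389 / 0.03088 = 2.0690
β_Holloway = 0.03283 / 0.03088 = 1.0631
β_Norwood = 0.07025 / 0.03088 = 2.2749
β_P = Σ w_i β_i = 0.24×1.2665 + 0.22×0.6282 + 0.23×2.0690 + 0.08×1.0631 + 0.23×2.2749 = 1.5263
MRP = 9.41% − 4.54% = 4.87%
E(R_P) = R_f + β_P × MRP = 4.54% + 1.5263 × 4.87% = 11.97%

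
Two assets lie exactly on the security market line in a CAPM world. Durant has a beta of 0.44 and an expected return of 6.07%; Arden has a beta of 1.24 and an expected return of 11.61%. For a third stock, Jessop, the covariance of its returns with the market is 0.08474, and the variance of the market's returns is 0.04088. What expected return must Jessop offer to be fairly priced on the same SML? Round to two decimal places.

17.38%

MRP = (11.61% − 6.07%) / (1.24 − 0.44) = 6.9250%
R_f = 6.07% − 0.44 × 6.9250% = 3.0230%
β_Jessop = Cov / Var(R_m) = 0.08474 / 0.04088 = 2.0729
E(R_Jessop) = R_f + β × MRP = 3.0230% + 2.0729 × 6.9250% = 17.38%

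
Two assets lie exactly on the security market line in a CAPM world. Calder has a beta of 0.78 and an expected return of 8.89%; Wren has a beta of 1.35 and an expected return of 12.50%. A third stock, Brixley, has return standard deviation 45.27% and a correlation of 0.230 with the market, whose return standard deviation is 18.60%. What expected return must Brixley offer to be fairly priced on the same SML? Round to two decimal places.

MRP = (12.50% − 8.89%) / (1.35 − 0.78) = 6.3333%
R_f = 8.89% − 0.78 × 6.3333% = 3.9500%
β_Brixley = ρ·σ_i/σ_m = 0.230 × 45.27 / 18.60 = 0.5598
E(R_Brixley) = R_f + β × MRP = 3.9500% + 0.5598 × 6.3333% = 7.50%

7.50%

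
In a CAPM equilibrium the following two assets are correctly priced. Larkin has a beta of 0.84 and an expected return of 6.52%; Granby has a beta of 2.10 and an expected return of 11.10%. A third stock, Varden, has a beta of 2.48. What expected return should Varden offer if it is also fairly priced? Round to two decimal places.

MRP (SML slope) = (11.10% − 6.52%) / (2.10 − 0.84) = 4.58% / 1.26 = 3.6349%
R_f (intercept) = 6.52% − 0.84 × 3.6349% = 3.4667%
E(R_Varden) = R_f + β × MRP = 3.4667% + 2.48 × 3.6349% = 12.48%

12.48%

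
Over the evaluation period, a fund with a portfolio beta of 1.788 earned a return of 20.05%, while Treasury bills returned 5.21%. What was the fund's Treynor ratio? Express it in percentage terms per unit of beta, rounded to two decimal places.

8.30%

Treynor = (R_P − R_f) / β_P = (20.05% − 5.21%) / 1.7880 = 14.84% / 1.7880 = 8.30%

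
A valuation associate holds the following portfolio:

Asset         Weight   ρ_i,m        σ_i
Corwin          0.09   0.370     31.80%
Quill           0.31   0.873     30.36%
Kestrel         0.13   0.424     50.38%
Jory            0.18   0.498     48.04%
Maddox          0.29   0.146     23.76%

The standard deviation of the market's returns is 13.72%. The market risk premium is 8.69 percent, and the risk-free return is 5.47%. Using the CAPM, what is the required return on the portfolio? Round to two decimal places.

β_Corwin = 0.370 × 31.80% / 13.72% = 0.8576
β_Quill = 0.873 × 30.36% / 13.72% = 1.9318
β_Kestrel = 0.424 × 50.38% / 13.72% = 1.5569
β_Jory = 0.498 × 48.04% / 13.72% = 1.7437
β_Maddox = 0.146 × 23.76% / 13.72% = 0.2528
β_P = Σ w_i β_i = 0.09×0.8576 + 0.31×1.9318 + 0.13×1.5569 + 0.18×1.7437 + 0.29×0.2528 = 1.2656
E(R_P) = R_f + β_P × MRP = 5.47% + 1.2656 × 8.69% = 16.47%

16.47%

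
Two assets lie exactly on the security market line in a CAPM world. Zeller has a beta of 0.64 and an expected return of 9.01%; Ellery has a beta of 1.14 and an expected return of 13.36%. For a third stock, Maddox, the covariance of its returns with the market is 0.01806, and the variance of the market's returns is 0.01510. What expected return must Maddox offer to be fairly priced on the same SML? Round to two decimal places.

MRP = (13.36% − 9.01%) / (1.14 − 0.64) = 8.7000%
R_f = 9.01% − 0.64 × 8.7000% = 3.4420%
β_Maddox = Cov / Var(R_m) = 0.01806 / 0.01510 = 1.1960
E(R_Maddox) = R_f + β × MRP = 3.4420% + 1.1960 × 8.7000% = 13.85%

13.85%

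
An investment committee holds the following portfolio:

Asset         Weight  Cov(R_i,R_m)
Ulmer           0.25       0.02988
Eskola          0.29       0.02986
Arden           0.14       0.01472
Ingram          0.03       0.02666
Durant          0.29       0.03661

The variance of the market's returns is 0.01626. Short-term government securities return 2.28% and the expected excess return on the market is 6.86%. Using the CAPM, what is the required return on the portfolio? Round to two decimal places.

β_Ulmer = 0.02988 / 0.01626 = 1.8376
β_Eskola = 0.02986 / 0.01626 = 1.8364
β_Arden = 0.01472 / 0.01626 = 0.9053
β_Ingram = 0.02666 / 0.01626 = 1.6396
β_Durant = 0.03661 / 0.01626 = 2.2515
β_P = Σ w_i β_i = 0.25×1.8376 + 0.29×1.8364 + 0.14×0.9053 + 0.03×1.6396 + 0.29×2.2515 = 1.8208
E(R_P) = R_f + β_P × MRP = 2.28% + 1.8208 × 6.86% = 14.77%

14.77%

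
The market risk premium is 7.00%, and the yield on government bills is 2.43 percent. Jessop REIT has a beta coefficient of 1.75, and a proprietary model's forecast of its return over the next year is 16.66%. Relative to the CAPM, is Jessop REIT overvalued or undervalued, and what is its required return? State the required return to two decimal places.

Required return = R_f + β·MRP = 2.43% + 1.75 × 7.00% = 14.68%
Forecast 16.66% > required 14.68% → the stock plots above the SML → undervalued.

Undervalued; required return 14.68%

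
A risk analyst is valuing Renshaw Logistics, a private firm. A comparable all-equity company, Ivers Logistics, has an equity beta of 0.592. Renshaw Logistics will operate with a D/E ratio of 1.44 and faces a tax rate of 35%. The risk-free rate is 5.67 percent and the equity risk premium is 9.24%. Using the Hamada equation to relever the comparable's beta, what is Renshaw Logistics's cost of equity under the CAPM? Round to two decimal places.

β_L = β_U × [1 + (1 − t)(D/E)] = 0.592 × [1 + (1 − 0.35) × 1.44]
    = 0.592 × [1 + 0.65 × 1.44] = 0.592 × 1.9360 = 1.1461
E(R) = R_f + β_L × MRP = 5.67% + 1.1461 × 9.24% = 16.26%

16.26%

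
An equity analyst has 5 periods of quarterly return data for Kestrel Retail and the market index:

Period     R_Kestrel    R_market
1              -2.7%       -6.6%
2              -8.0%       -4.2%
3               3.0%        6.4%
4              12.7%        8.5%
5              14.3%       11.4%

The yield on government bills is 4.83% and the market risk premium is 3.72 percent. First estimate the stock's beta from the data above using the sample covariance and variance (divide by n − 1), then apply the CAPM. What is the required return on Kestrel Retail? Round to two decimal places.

8.92%

Mean R_i = (-2.7 − 8.0 + 3.0 + 12.7 + 14.3) / 5 = 3.8600%
Mean R_m = (-6.6 − 4.2 + 6.4 + 8.5 + 11.4) / 5 = 3.1000%
Σ(R_i − R̄_i)(R_m − R̄_m) = 281.7600  ⇒  Cov = 281.7600 / 4 = 70.4400
Σ(R_m − R̄_m)² = 256.3200  ⇒  Var(R_m) = 256.3200 / 4 = 64.0800
β = Cov / Var(R_m) = 70.4400 / 64.0800 = 1.0993
E(R) = R_f + β × MRP = 4.83% + 1.0993 × 3.72% = 8.92%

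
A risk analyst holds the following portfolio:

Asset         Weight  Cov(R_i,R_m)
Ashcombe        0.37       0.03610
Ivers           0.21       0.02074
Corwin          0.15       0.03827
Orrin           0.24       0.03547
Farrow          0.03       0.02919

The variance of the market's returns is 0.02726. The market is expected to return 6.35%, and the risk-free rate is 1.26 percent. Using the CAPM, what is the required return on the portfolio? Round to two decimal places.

7.39%

β_Ashcombe = 0.03610 / 0.02726 = 1.3243
β_Ivers = 0.02074 / 0.02726 = 0.7608
β_Corwin = 0.03827 / 0.02726 = 1.4039
β_Orrin = 0.03547 / 0.02726 = 1.3012
β_Farrow = 0.02919 / 0.02726 = 1.0708
β_P = Σ w_i β_i = 0.37×1.3243 + 0.21×0.7608 + 0.15×1.4039 + 0.24×1.3012 + 0.03×1.0708 = 1.2048
MRP = 6.35% − 1.26% = 5.09%
E(R_P) = R_f + β_P × MRP = 1.26% + 1.2048 × 5.09% = 7.39%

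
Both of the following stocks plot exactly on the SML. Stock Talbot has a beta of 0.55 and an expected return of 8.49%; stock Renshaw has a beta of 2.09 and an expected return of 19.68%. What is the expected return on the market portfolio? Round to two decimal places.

Both satisfy E(R) = R_f + β·MRP, so the slope of the SML is
MRP = (19.68% − 8.49%) / (2.09 − 0.55) = 11.19% / 1.54 = 7.2662%
R_f = E(R_Talbot) − β_Talbot·MRP = 8.49% − 0.55 × 7.2662% = 4.4936%
E(R_m) = R_f + MRP = 4.4936% + 7.2662% = 11.76%

11.76%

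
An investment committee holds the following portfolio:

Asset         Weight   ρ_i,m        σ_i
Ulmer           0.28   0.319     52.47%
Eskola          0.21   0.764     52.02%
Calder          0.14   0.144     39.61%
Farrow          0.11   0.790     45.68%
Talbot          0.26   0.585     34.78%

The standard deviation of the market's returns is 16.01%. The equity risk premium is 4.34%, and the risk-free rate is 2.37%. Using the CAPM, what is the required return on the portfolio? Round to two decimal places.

8.63%

β_Ulmer = 0.319 × 52.47% / 16.01% = 1.0455
β_Eskola = 0.764 × 52.02% / 16.01% = 2.4824
β_Calder = 0.144 × 39.61% / 16.01% = 0.3563
β_Farrow = 0.790 × 45.68% / 16.01% = 2.2540
β_Talbot = 0.585 × 34.78% / 16.01% = 1.2708
β_P = Σ w_i β_i = 0.28×1.0455 + 0.21×2.4824 + 0.14×0.3563 + 0.11×2.2540 + 0.26×1.2708 = 1.4423
E(R_P) = R_f + β_P × MRP = 2.37% + 1.4423 × 4.34% = 8.63%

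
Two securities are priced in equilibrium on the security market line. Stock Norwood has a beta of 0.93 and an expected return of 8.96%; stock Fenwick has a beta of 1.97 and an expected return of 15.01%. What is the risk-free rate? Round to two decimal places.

Both satisfy E(R) = R_f + β·MRP, so the slope of the SML is
MRP = (15.01% − 8.96%) / (1.97 − 0.93) = 6.05% / 1.04 = 5.8173%
R_f = E(R_Norwood) − β_Norwood·MRP = 8.96% − 0.93 × 5.8173% = 3.5499%

3.55%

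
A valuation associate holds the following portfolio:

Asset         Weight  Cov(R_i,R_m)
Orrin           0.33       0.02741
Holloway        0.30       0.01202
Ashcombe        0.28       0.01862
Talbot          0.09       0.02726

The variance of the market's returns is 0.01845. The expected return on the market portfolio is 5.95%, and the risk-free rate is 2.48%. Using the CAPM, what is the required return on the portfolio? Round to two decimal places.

β_Orrin = 0.02741 / 0.01845 = 1.4856
β_Holloway = 0.01202 / 0.01845 = 0.6515
β_Ashcombe = 0.01862 / 0.01845 = 1.0092
β_Talbot = 0.02726 / 0.01845 = 1.4775
β_P = Σ w_i β_i = 0.33×1.4856 + 0.30×0.6515 + 0.28×1.0092 + 0.09×1.4775 = 1.1012
MRP = 5.95% − 2.48% = 3.47%
E(R_P) = R_f + β_P × MRP = 2.48% + 1.1012 × 3.47% = 6.30%

6.30%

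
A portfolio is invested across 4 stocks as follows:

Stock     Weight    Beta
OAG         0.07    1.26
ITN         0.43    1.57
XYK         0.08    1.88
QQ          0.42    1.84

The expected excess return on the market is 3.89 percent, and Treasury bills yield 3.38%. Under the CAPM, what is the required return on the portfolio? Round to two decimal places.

9.94%

β_P = Σ w_i β_i = 0.07×1.26 + 0.43×1.57 + 0.08×1.88 + 0.42×1.84 = 1.6865
E(R_P) = R_f + β_P × MRP = 3.38% + 1.6865 × 3.89% = 9.94%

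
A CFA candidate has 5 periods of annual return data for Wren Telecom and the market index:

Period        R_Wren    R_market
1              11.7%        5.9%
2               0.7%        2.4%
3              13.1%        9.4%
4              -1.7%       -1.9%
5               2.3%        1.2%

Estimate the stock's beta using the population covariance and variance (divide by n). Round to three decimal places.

Mean R_i = (11.7 + 0.7 + 13.1 − 1.7 + 2.3) / 5 = 5.2200%
Mean R_m = (5.9 + 2.4 + 9.4 − 1.9 + 1.2) / 5 = 3.4000%
Σ(R_i − R̄_i)(R_m − R̄_m) = 111.1000  ⇒  Cov = 111.1000 / 5 = 22.2200
Σ(R_m − R̄_m)² = 76.1800  ⇒  Var(R_m) = 76.1800 / 5 = 15.2360
β = Cov / Var(R_m) = 22.2200 / 15.2360 = 1.4584

1.458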